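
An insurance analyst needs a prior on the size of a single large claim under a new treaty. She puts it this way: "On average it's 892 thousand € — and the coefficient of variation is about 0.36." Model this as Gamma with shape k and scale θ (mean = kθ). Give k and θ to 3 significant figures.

For Gamma(k, scale θ): mean = kθ, variance = kθ², so CV = 1/√k.
CV = 0.36, hence k = 1/CV² = 7.72.
Then θ = mean/k = 892/7.72 = 116.

k ≈ 7.72, θ ≈ 116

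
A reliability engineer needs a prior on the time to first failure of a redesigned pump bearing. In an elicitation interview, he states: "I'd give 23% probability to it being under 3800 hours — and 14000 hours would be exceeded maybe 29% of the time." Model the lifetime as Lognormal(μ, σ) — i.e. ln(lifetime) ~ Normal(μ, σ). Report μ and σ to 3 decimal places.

μ ≈ 8.988, σ ≈ 1.009

If T ~ Lognormal(μ,σ) then ln T ~ Normal(μ,σ), so the p-quantile of ln T is μ + z_p·σ.
ln(3800) = 8.243 and ln(14000) = 9.547; z_{0.23} = -0.7388, z_{0.71} = 0.5534.
σ = (9.547 − 8.243)/(0.5534 − (-0.7388)) = 1.009.
μ = 8.243 − (-0.7388)·1.009 = 8.988.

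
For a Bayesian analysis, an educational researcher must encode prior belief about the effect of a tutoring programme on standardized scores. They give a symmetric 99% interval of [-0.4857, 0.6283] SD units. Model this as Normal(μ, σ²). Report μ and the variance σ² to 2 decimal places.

A symmetric 99% interval runs μ ± z·σ with z = 2.576.
Half-width = 0.557, so σ = 0.557/2.576 = 0.216 and σ² = 0.05.
μ is the interval midpoint, 0.07.

μ = 0.07, σ² = 0.05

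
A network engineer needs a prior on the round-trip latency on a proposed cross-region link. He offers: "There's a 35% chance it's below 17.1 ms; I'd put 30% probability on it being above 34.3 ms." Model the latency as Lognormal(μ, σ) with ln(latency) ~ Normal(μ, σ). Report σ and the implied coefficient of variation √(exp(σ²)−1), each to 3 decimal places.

σ ≈ 0.765, CV ≈ 0.892

If T ~ Lognormal(μ,σ) then ln T ~ Normal(μ,σ), so the p-quantile of ln T is μ + z_p·σ.
ln(17.1) = 2.839 and ln(34.3) = 3.535; z_{0.35} = -0.3853, z_{0.7} = 0.5244.
σ = (3.535 − 2.839)/(0.5244 − (-0.3853)) = 0.765.
μ = 2.839 − (-0.3853)·0.765 = 3.134.
CV = √(exp(σ²)−1) = √(exp(0.5854)−1) = 0.892.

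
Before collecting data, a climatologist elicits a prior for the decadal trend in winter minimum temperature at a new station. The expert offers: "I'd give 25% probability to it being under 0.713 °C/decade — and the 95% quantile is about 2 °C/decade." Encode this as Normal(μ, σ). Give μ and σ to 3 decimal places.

μ = 1.087, σ = 0.555

The p-quantile of Normal(μ,σ) is μ + z_p·σ, with z_{0.25} = -0.6745 and z_{0.95} = 1.645.
Eliminate σ: μ = (z₂·x₁ − z₁·x₂)/(z₂ − z₁) = (1.645·0.713 − (-0.6745)·2)/2.319 = 1.087.
Then σ = (x₂ − x₁)/(z₂ − z₁) = (2 − 0.713)/2.319 = 0.555.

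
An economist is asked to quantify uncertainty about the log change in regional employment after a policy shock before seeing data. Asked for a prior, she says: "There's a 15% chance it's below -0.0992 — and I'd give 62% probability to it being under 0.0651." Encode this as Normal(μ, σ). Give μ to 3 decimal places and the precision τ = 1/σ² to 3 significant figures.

μ = 0.028, τ = 66.7

For Normal(μ,σ), the p-quantile is μ + z_p·σ. Here z_{0.15} = -1.036, z_{0.62} = 0.3055.
So -0.0992 = μ − 1.036σ and 0.0651 = μ + 0.3055σ.
Subtracting: σ = (0.0651 − -0.0992)/(0.3055 − (-1.036)) = 0.122.
Then μ = -0.0992 − (-1.036)·0.122 = 0.028.
Precision τ = 1/σ² = 1/0.1224² = 66.7.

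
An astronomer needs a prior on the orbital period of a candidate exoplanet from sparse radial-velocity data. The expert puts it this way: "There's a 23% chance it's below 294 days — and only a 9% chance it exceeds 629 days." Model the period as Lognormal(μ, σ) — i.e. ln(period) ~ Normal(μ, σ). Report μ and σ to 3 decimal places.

μ ≈ 5.954, σ ≈ 0.366

If T ~ Lognormal(μ,σ) then ln T ~ Normal(μ,σ), so the p-quantile of ln T is μ + z_p·σ.
ln(294) = 5.684 and ln(629) = 6.444; z_{0.23} = -0.7388, z_{0.91} = 1.341.
σ = (6.444 − 5.684)/(1.341 − (-0.7388)) = 0.366.
μ = 5.684 − (-0.7388)·0.366 = 5.954.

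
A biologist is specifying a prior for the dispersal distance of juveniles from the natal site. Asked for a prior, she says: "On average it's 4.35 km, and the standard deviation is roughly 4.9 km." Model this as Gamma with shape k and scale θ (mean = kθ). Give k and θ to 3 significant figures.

k ≈ 0.788, θ ≈ 5.52

For Gamma(k, scale θ): mean = kθ, variance = kθ², so CV = 1/√k.
CV = SD/mean = 4.9/4.35 = 1.126, hence k = 1/CV² = 0.788.
Then θ = mean/k = 4.35/0.788 = 5.52.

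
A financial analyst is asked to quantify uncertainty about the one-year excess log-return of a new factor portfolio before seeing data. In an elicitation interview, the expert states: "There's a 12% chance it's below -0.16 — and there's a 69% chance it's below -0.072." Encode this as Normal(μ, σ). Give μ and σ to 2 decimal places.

μ = -0.10, σ = 0.05

The p-quantile of Normal(μ,σ) is μ + z_p·σ, with z_{0.12} = -1.175 and z_{0.69} = 0.4959.
Eliminate σ: μ = (z₂·x₁ − z₁·x₂)/(z₂ − z₁) = (0.4959·-0.16 − (-1.175)·-0.072)/1.671 = -0.10.
Then σ = (x₂ − x₁)/(z₂ − z₁) = (-0.072 − -0.16)/1.671 = 0.05.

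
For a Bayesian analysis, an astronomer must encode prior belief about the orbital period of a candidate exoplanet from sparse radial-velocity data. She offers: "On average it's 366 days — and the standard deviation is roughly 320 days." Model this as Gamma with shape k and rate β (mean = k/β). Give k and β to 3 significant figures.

k ≈ 1.31, β ≈ 0.00357

For Gamma(k, rate β): mean = k/β, variance = k/β², so CV = 1/√k.
CV = SD/mean = 320/366 = 0.8743, hence k = 1/CV² = 1.31.
Then β = k/mean = 1.31/366 = 0.00357.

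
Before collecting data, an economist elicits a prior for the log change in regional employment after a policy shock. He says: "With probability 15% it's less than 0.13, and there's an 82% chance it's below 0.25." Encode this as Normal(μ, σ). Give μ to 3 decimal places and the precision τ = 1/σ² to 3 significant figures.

μ = 0.194, τ = 265

For Normal(μ,σ), the p-quantile is μ + z_p·σ. Here z_{0.15} = -1.036, z_{0.82} = 0.9154.
So 0.13 = μ − 1.036σ and 0.25 = μ + 0.9154σ.
Subtracting: σ = (0.25 − 0.13)/(0.9154 − (-1.036)) = 0.061.
Then μ = 0.13 − (-1.036)·0.061 = 0.194.
Precision τ = 1/σ² = 1/0.06148² = 265.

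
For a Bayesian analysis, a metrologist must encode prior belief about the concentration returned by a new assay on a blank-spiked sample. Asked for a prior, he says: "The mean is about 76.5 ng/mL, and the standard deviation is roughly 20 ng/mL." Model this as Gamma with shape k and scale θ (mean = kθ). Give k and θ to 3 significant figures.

k ≈ 14.6, θ ≈ 5.23

For Gamma(k, scale θ): mean = kθ, variance = kθ², so CV = 1/√k.
CV = SD/mean = 20/76.5 = 0.2614, hence k = 1/CV² = 14.6.
Then θ = mean/k = 76.5/14.6 = 5.23.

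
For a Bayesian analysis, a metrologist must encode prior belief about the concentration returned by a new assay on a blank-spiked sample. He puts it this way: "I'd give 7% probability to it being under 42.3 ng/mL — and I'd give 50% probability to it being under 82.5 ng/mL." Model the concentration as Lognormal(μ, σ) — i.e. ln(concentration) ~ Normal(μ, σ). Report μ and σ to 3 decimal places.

μ ≈ 4.413, σ ≈ 0.453

If T ~ Lognormal(μ,σ) then ln T ~ Normal(μ,σ), so the p-quantile of ln T is μ + z_p·σ.
ln(42.3) = 3.745 and ln(82.5) = 4.413; z_{0.07} = -1.476, z_{0.5} = 0.
σ = (4.413 − 3.745)/(0 − (-1.476)) = 0.453.
μ = 3.745 − (-1.476)·0.453 = 4.413.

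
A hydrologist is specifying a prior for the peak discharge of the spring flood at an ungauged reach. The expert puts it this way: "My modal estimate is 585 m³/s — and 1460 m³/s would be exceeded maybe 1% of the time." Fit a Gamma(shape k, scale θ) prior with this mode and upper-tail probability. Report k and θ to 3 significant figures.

k ≈ 6.61, θ ≈ 104

Gamma(k,θ) with k>1 has mode (k−1)θ, so θ = 585/(k−1).
Need P(X < 1460) = 0.99 with θ tied to k this way. Start at k = 2, θ = 585: P(X<1460) ≈ 0.712.
Too low — raise k to concentrate. Iterating converges to k ≈ 6.61.
Then θ = 585/(6.61−1) ≈ 104.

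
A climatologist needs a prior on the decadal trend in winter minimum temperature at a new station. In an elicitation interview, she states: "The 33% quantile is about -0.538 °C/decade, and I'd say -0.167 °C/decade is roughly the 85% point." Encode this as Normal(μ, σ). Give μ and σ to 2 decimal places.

μ = -0.43, σ = 0.25

The p-quantile of Normal(μ,σ) is μ + z_p·σ, with z_{0.33} = -0.4399 and z_{0.85} = 1.036.
Eliminate σ: μ = (z₂·x₁ − z₁·x₂)/(z₂ − z₁) = (1.036·-0.538 − (-0.4399)·-0.167)/1.476 = -0.43.
Then σ = (x₂ − x₁)/(z₂ − z₁) = (-0.167 − -0.538)/1.476 = 0.25.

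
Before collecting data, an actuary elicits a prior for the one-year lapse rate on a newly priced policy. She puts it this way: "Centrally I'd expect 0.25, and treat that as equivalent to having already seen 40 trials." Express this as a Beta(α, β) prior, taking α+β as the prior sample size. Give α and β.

Under the effective-sample-size interpretation, Beta(α, β) has prior mean α/(α+β) and prior sample size α+β.
So α+β = 40 and α/(α+β) = 0.25, giving α = 0.25·40 = 10 and β = 40 − 10 = 30.

α = 10, β = 30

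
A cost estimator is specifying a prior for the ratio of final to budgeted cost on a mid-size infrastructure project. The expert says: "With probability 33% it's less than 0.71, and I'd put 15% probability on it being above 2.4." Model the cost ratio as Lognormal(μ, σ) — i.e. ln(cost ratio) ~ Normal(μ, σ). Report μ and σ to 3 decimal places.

If T ~ Lognormal(μ,σ) then ln T ~ Normal(μ,σ), so the p-quantile of ln T is μ + z_p·σ.
ln(0.71) = -0.3425 and ln(2.4) = 0.8755; z_{0.33} = -0.4399, z_{0.85} = 1.036.
σ = (0.8755 − -0.3425)/(1.036 − (-0.4399)) = 0.825.
μ = -0.3425 − (-0.4399)·0.825 = 0.020.

μ ≈ 0.020, σ ≈ 0.825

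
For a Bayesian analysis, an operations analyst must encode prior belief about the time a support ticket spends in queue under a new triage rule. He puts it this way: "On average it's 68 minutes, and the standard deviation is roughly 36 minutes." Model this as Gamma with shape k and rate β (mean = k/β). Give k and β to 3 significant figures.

k ≈ 3.57, β ≈ 0.0525

For Gamma(k, rate β): mean = k/β, variance = k/β², so CV = 1/√k.
CV = SD/mean = 36/68 = 0.5294, hence k = 1/CV² = 3.57.
Then β = k/mean = 3.57/68 = 0.0525.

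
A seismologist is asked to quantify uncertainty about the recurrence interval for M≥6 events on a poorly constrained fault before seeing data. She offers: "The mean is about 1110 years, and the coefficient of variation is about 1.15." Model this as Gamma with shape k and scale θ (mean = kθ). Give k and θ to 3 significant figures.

k ≈ 0.756, θ ≈ 1470

For Gamma(k, scale θ): mean = kθ, variance = kθ², so CV = 1/√k.
CV = 1.15, hence k = 1/CV² = 0.756.
Then θ = mean/k = 1110/0.756 = 1470.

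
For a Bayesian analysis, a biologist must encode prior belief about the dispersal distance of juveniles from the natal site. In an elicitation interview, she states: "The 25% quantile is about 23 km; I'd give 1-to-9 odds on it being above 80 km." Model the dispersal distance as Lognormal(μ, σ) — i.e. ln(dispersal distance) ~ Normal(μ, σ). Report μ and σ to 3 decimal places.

If T ~ Lognormal(μ,σ) then ln T ~ Normal(μ,σ), so the p-quantile of ln T is μ + z_p·σ.
ln(23) = 3.135 and ln(80) = 4.382; z_{0.25} = -0.6745, z_{0.9} = 1.282.
σ = (4.382 − 3.135)/(1.282 − (-0.6745)) = 0.637.
μ = 3.135 − (-0.6745)·0.637 = 3.565.

μ ≈ 3.565, σ ≈ 0.637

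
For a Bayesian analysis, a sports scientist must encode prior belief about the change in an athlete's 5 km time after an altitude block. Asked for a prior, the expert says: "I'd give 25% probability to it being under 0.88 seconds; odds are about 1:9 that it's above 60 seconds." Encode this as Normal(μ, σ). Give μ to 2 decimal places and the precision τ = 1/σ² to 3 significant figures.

The p-quantile of Normal(μ,σ) is μ + z_p·σ, with z_{0.25} = -0.6745 and z_{0.9} = 1.282.
Eliminate σ: μ = (z₂·x₁ − z₁·x₂)/(z₂ − z₁) = (1.282·0.88 − (-0.6745)·60)/1.956 = 21.27.
Then σ = (x₂ − x₁)/(z₂ − z₁) = (60 − 0.88)/1.956 = 30.22.
Precision τ = 1/σ² = 1/30.22² = 0.00109.

μ = 21.27, τ = 0.00109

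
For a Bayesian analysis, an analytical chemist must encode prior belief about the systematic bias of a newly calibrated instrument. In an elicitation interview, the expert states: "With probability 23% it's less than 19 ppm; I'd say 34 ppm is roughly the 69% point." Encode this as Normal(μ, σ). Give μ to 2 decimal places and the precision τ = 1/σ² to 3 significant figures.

μ = 27.98, τ = 0.00678

For Normal(μ,σ), the p-quantile is μ + z_p·σ. Here z_{0.23} = -0.7388, z_{0.69} = 0.4959.
So 19 = μ − 0.7388σ and 34 = μ + 0.4959σ.
Subtracting: σ = (34 − 19)/(0.4959 − (-0.7388)) = 12.15.
Then μ = 19 − (-0.7388)·12.15 = 27.98.
Precision τ = 1/σ² = 1/12.15² = 0.00678.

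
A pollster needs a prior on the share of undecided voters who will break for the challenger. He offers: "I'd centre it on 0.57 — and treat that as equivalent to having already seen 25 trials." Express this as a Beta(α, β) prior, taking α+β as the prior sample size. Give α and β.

Under the effective-sample-size interpretation, Beta(α, β) has prior mean α/(α+β) and prior sample size α+β.
So α+β = 25 and α/(α+β) = 0.57, giving α = 0.57·25 = 14.25 and β = 25 − 14.25 = 10.75.

α = 14.25, β = 10.75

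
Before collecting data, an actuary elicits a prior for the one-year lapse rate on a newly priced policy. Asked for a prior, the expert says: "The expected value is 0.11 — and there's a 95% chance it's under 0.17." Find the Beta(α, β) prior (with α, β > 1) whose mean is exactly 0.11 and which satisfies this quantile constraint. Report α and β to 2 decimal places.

With mean 0.11 fixed, write α = 0.11s, β = 0.89s where s = α+β.
Need P(θ < 0.17) = 0.95 under Beta(0.11s, 0.89s). Normal approximation: (q−m)/√(m(1−m)/s) ≈ z_{0.95} = 1.64, so s ≈ 0.11·0.89·(1.64)²/(0.17−0.11)² = 73.6.
At s = 73.6: P(θ<0.17) ≈ 0.938. Adjusting to match 0.95 gives s ≈ 85.77.
So α = 0.11·85.77 ≈ 9.44, β = 0.89·85.77 ≈ 76.34.

α ≈ 9.44, β ≈ 76.34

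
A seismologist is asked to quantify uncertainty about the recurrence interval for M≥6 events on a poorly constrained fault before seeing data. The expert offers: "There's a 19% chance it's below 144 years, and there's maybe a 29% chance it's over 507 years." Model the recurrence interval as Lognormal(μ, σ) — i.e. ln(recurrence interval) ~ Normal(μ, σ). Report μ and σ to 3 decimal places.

If T ~ Lognormal(μ,σ) then ln T ~ Normal(μ,σ), so the p-quantile of ln T is μ + z_p·σ.
ln(144) = 4.97 and ln(507) = 6.229; z_{0.19} = -0.8779, z_{0.71} = 0.5534.
σ = (6.229 − 4.97)/(0.5534 − (-0.8779)) = 0.879.
μ = 4.97 − (-0.8779)·0.879 = 5.742.

μ ≈ 5.742, σ ≈ 0.879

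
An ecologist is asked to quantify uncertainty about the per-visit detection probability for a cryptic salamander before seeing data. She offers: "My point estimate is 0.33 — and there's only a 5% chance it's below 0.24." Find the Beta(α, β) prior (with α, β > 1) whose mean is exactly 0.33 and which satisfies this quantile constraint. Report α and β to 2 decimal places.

With mean 0.33 fixed, write α = 0.33s, β = 0.67s where s = α+β.
Need P(θ < 0.24) = 0.05 under Beta(0.33s, 0.67s). Normal approximation: (q−m)/√(m(1−m)/s) ≈ z_{0.05} = -1.64, so s ≈ 0.33·0.67·(-1.64)²/(0.24−0.33)² = 73.9.
At s = 73.9: P(θ<0.24) ≈ 0.043. Adjusting to match 0.05 gives s ≈ 68.40.
So α = 0.33·68.40 ≈ 22.57, β = 0.67·68.40 ≈ 45.83.

α ≈ 22.57, β ≈ 45.83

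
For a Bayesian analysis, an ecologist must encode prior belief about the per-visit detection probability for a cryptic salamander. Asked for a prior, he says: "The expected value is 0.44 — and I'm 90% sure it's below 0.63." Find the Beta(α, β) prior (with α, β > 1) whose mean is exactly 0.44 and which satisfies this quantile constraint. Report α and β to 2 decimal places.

With mean 0.44 fixed, write α = 0.44s, β = 0.56s where s = α+β.
Need P(θ < 0.63) = 0.9 under Beta(0.44s, 0.56s). Normal approximation: (q−m)/√(m(1−m)/s) ≈ z_{0.9} = 1.28, so s ≈ 0.44·0.56·(1.28)²/(0.63−0.44)² = 11.2.
At s = 11.2: P(θ<0.63) ≈ 0.901. Adjusting to match 0.9 gives s ≈ 11.15.
So α = 0.44·11.15 ≈ 4.90, β = 0.56·11.15 ≈ 6.24.

α ≈ 4.90, β ≈ 6.24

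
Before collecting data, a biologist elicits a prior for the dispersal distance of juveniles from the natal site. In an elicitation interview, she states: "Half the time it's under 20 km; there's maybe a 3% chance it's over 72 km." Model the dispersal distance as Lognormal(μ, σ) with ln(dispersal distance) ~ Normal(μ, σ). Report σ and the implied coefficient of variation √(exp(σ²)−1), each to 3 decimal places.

If T ~ Lognormal(μ,σ) then ln T ~ Normal(μ,σ), so the p-quantile of ln T is μ + z_p·σ.
ln(20) = 2.996 and ln(72) = 4.277; z_{0.5} = 0, z_{0.97} = 1.881.
σ = (4.277 − 2.996)/(1.881 − (0)) = 0.681.
μ = 2.996 − (0)·0.681 = 2.996.
CV = √(exp(σ²)−1) = √(exp(0.4638)−1) = 0.768.

σ ≈ 0.681, CV ≈ 0.768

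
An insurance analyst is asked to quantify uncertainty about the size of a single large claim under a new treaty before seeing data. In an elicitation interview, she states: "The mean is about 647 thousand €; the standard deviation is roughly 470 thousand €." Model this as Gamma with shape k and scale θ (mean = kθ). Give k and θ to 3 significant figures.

For Gamma(k, scale θ): mean = kθ, variance = kθ², so CV = 1/√k.
CV = SD/mean = 470/647 = 0.7264, hence k = 1/CV² = 1.9.
Then θ = mean/k = 647/1.9 = 341.

k ≈ 1.9, θ ≈ 341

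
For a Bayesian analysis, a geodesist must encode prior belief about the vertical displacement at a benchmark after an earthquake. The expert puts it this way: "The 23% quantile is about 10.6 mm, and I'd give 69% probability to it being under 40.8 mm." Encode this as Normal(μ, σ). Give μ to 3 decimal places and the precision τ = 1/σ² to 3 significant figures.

For Normal(μ,σ), the p-quantile is μ + z_p·σ. Here z_{0.23} = -0.7388, z_{0.69} = 0.4959.
So 10.6 = μ − 0.7388σ and 40.8 = μ + 0.4959σ.
Subtracting: σ = (40.8 − 10.6)/(0.4959 − (-0.7388)) = 24.459.
Then μ = 10.6 − (-0.7388)·24.459 = 28.672.
Precision τ = 1/σ² = 1/24.46² = 0.00167.

μ = 28.672, τ = 0.00167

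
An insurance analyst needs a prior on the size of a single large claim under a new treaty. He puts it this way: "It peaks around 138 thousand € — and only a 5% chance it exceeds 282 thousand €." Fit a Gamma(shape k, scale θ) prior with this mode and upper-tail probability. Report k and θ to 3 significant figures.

Gamma(k,θ) with k>1 has mode (k−1)θ, so θ = 138/(k−1).
Need P(X < 282) = 0.95 with θ tied to k this way. Start at k = 2, θ = 138: P(X<282) ≈ 0.606.
Too low — raise k to concentrate. Iterating converges to k ≈ 6.42.
Then θ = 138/(6.42−1) ≈ 25.5.

k ≈ 6.42, θ ≈ 25.5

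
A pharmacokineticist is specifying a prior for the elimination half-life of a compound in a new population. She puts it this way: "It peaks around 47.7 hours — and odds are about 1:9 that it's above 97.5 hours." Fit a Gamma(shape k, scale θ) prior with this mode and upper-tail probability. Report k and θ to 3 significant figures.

Gamma(k,θ) with k>1 has mode (k−1)θ, so θ = 47.7/(k−1).
Need P(X < 97.5) = 0.9 with θ tied to k this way. Start at k = 2, θ = 47.7: P(X<97.5) ≈ 0.606.
Too low — raise k to concentrate. Iterating converges to k ≈ 4.75.
Then θ = 47.7/(4.75−1) ≈ 12.7.

k ≈ 4.75, θ ≈ 12.7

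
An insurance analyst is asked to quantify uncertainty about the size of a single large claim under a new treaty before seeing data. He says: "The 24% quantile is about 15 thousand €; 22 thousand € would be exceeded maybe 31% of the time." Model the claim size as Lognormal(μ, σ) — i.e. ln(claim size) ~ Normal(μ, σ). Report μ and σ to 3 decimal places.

If T ~ Lognormal(μ,σ) then ln T ~ Normal(μ,σ), so the p-quantile of ln T is μ + z_p·σ.
ln(15) = 2.708 and ln(22) = 3.091; z_{0.24} = -0.7063, z_{0.69} = 0.4959.
σ = (3.091 − 2.708)/(0.4959 − (-0.7063)) = 0.319.
μ = 2.708 − (-0.7063)·0.319 = 2.933.

μ ≈ 2.933, σ ≈ 0.319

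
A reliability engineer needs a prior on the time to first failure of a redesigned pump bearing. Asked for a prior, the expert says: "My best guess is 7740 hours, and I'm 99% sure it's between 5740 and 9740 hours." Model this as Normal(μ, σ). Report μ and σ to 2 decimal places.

A symmetric 99% interval runs μ ± z·σ with z = 2.576.
Half-width = 2000, so σ = 2000/2.576 = 776.45.
μ is the stated best guess, 7740.00.

μ = 7740.00, σ = 776.45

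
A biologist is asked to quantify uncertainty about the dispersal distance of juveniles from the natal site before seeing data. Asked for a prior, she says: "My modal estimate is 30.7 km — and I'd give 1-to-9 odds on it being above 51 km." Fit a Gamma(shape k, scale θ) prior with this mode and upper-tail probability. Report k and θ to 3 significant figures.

k ≈ 8.33, θ ≈ 4.19

Gamma(k,θ) with k>1 has mode (k−1)θ, so θ = 30.7/(k−1).
Need P(X < 51) = 0.9 with θ tied to k this way. Start at k = 2, θ = 30.7: P(X<51) ≈ 0.495.
Too low — raise k to concentrate. Iterating converges to k ≈ 8.33.
Then θ = 30.7/(8.33−1) ≈ 4.19.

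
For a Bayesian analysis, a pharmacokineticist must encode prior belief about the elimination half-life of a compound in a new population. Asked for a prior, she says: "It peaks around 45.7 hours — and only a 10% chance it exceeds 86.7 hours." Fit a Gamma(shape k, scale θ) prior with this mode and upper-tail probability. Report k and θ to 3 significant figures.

k ≈ 5.66, θ ≈ 9.8

Gamma(k,θ) with k>1 has mode (k−1)θ, so θ = 45.7/(k−1).
Need P(X < 86.7) = 0.9 with θ tied to k this way. Start at k = 2, θ = 45.7: P(X<86.7) ≈ 0.565.
Too low — raise k to concentrate. Iterating converges to k ≈ 5.66.
Then θ = 45.7/(5.66−1) ≈ 9.8.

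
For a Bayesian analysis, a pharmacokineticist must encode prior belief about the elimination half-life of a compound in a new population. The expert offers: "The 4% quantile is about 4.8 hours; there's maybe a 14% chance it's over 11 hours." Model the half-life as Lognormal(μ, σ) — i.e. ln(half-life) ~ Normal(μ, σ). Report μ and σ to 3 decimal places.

μ ≈ 2.081, σ ≈ 0.293

If T ~ Lognormal(μ,σ) then ln T ~ Normal(μ,σ), so the p-quantile of ln T is μ + z_p·σ.
ln(4.8) = 1.569 and ln(11) = 2.398; z_{0.04} = -1.751, z_{0.86} = 1.08.
σ = (2.398 − 1.569)/(1.08 − (-1.751)) = 0.293.
μ = 1.569 − (-1.751)·0.293 = 2.081.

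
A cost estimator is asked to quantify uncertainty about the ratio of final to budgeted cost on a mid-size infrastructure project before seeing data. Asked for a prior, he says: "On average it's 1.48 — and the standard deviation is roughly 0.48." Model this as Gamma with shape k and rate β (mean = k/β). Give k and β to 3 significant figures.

k ≈ 9.51, β ≈ 6.42

For Gamma(k, rate β): mean = k/β, variance = k/β², so CV = 1/√k.
CV = SD/mean = 0.48/1.48 = 0.3243, hence k = 1/CV² = 9.51.
Then β = k/mean = 9.51/1.48 = 6.42.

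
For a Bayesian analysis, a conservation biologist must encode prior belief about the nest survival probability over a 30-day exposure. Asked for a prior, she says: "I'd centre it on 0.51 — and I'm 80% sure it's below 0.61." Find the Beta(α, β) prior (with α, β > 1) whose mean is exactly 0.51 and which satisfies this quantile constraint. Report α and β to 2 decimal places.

With mean 0.51 fixed, write α = 0.51s, β = 0.49s where s = α+β.
Need P(θ < 0.61) = 0.8 under Beta(0.51s, 0.49s). Normal approximation: (q−m)/√(m(1−m)/s) ≈ z_{0.8} = 0.842, so s ≈ 0.51·0.49·(0.842)²/(0.61−0.51)² = 17.7.
At s = 17.7: P(θ<0.61) ≈ 0.799. Adjusting to match 0.8 gives s ≈ 17.87.
So α = 0.51·17.87 ≈ 9.11, β = 0.49·17.87 ≈ 8.76.

α ≈ 9.11, β ≈ 8.76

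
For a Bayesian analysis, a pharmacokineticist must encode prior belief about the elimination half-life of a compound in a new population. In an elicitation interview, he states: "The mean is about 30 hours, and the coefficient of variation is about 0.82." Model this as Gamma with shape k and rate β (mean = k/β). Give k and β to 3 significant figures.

For Gamma(k, rate β): mean = k/β, variance = k/β², so CV = 1/√k.
CV = 0.82, hence k = 1/CV² = 1.49.
Then β = k/mean = 1.49/30 = 0.0496.

k ≈ 1.49, β ≈ 0.0496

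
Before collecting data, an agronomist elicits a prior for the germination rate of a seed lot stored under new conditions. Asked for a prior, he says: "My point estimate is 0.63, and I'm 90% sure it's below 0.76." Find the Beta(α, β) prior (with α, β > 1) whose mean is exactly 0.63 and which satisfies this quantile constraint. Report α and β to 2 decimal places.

α ≈ 13.41, β ≈ 7.87

With mean 0.63 fixed, write α = 0.63s, β = 0.37s where s = α+β.
Need P(θ < 0.76) = 0.9 under Beta(0.63s, 0.37s). Normal approximation: (q−m)/√(m(1−m)/s) ≈ z_{0.9} = 1.28, so s ≈ 0.63·0.37·(1.28)²/(0.76−0.63)² = 22.7.
At s = 22.7: P(θ<0.76) ≈ 0.908. Adjusting to match 0.9 gives s ≈ 21.28.
So α = 0.63·21.28 ≈ 13.41, β = 0.37·21.28 ≈ 7.87.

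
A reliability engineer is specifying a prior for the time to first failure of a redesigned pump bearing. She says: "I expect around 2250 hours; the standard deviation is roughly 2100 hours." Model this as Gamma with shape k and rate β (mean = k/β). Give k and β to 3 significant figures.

For Gamma(k, rate β): mean = k/β, variance = k/β², so CV = 1/√k.
CV = SD/mean = 2100/2250 = 0.9333, hence k = 1/CV² = 1.15.
Then β = k/mean = 1.15/2250 = 0.00051.

k ≈ 1.15, β ≈ 0.00051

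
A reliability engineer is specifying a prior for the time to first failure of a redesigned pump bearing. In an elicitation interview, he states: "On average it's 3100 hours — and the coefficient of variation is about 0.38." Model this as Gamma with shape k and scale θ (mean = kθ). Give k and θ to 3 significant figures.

k ≈ 6.93, θ ≈ 448

For Gamma(k, scale θ): mean = kθ, variance = kθ², so CV = 1/√k.
CV = 0.38, hence k = 1/CV² = 6.93.
Then θ = mean/k = 3100/6.93 = 448.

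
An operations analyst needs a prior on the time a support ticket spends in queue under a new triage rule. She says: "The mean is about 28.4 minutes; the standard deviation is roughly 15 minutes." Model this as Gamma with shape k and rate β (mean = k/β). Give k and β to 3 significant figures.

k ≈ 3.58, β ≈ 0.126

For Gamma(k, rate β): mean = k/β, variance = k/β², so CV = 1/√k.
CV = SD/mean = 15/28.4 = 0.5282, hence k = 1/CV² = 3.58.
Then β = k/mean = 3.58/28.4 = 0.126.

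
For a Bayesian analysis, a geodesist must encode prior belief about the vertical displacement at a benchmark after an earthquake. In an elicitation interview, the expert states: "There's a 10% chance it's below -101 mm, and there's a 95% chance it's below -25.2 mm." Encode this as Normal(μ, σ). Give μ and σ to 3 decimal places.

μ = -67.805, σ = 25.902

For Normal(μ,σ), the p-quantile is μ + z_p·σ. Here z_{0.1} = -1.282, z_{0.95} = 1.645.
So -101 = μ − 1.282σ and -25.2 = μ + 1.645σ.
Subtracting: σ = (-25.2 − -101)/(1.645 − (-1.282)) = 25.902.
Then μ = -101 − (-1.282)·25.902 = -67.805.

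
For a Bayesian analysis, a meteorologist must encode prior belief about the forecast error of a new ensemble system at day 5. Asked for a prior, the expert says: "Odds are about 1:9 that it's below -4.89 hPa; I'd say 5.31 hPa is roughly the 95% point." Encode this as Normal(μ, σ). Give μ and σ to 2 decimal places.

For Normal(μ,σ), the p-quantile is μ + z_p·σ. Here z_{0.1} = -1.282, z_{0.95} = 1.645.
So -4.89 = μ − 1.282σ and 5.31 = μ + 1.645σ.
Subtracting: σ = (5.31 − -4.89)/(1.645 − (-1.282)) = 3.49.
Then μ = -4.89 − (-1.282)·3.49 = -0.42.

μ = -0.42, σ = 3.49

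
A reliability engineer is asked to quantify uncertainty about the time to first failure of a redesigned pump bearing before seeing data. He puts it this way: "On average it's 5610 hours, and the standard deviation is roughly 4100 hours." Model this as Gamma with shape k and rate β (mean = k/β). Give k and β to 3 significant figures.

k ≈ 1.87, β ≈ 0.000334

For Gamma(k, rate β): mean = k/β, variance = k/β², so CV = 1/√k.
CV = SD/mean = 4100/5610 = 0.7308, hence k = 1/CV² = 1.87.
Then β = k/mean = 1.87/5610 = 0.000334.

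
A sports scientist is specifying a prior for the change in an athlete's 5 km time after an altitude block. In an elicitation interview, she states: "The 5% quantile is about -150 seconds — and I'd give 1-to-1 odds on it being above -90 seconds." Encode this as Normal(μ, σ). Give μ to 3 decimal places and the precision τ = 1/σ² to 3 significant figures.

The p-quantile of Normal(μ,σ) is μ + z_p·σ, with z_{0.05} = -1.645 and z_{0.5} = 0.
Eliminate σ: μ = (z₂·x₁ − z₁·x₂)/(z₂ − z₁) = (0·-150 − (-1.645)·-90)/1.645 = -90.000.
Then σ = (x₂ − x₁)/(z₂ − z₁) = (-90 − -150)/1.645 = 36.477.
Precision τ = 1/σ² = 1/36.48² = 0.000752.

μ = -90.000, τ = 0.000752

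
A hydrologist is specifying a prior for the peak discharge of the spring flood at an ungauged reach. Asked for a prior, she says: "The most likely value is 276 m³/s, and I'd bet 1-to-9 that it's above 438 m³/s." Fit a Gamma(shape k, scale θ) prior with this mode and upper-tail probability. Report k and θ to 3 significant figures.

Gamma(k,θ) with k>1 has mode (k−1)θ, so θ = 276/(k−1).
Need P(X < 438) = 0.9 with θ tied to k this way. Start at k = 2, θ = 276: P(X<438) ≈ 0.471.
Too low — raise k to concentrate. Iterating converges to k ≈ 9.8.
Then θ = 276/(9.8−1) ≈ 31.4.

k ≈ 9.8, θ ≈ 31.4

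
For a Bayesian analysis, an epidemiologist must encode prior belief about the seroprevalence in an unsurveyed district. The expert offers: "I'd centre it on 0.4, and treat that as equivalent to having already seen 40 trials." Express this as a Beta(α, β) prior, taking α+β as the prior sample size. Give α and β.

Under the effective-sample-size interpretation, Beta(α, β) has prior mean α/(α+β) and prior sample size α+β.
So α+β = 40 and α/(α+β) = 0.4, giving α = 0.4·40 = 16 and β = 40 − 16 = 24.

α = 16, β = 24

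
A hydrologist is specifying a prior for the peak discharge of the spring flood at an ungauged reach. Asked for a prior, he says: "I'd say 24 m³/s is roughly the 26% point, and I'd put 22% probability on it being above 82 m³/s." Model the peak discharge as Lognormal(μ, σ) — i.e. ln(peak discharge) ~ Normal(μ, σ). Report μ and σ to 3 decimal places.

μ ≈ 3.736, σ ≈ 0.868

If T ~ Lognormal(μ,σ) then ln T ~ Normal(μ,σ), so the p-quantile of ln T is μ + z_p·σ.
ln(24) = 3.178 and ln(82) = 4.407; z_{0.26} = -0.6433, z_{0.78} = 0.7722.
σ = (4.407 − 3.178)/(0.7722 − (-0.6433)) = 0.868.
μ = 3.178 − (-0.6433)·0.868 = 3.736.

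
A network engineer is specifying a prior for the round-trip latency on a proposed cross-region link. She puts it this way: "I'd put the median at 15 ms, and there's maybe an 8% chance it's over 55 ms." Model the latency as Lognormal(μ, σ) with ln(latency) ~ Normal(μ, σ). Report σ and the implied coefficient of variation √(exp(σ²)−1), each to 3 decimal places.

If T ~ Lognormal(μ,σ) then ln T ~ Normal(μ,σ), so the p-quantile of ln T is μ + z_p·σ.
ln(15) = 2.708 and ln(55) = 4.007; z_{0.5} = 0, z_{0.92} = 1.405.
σ = (4.007 − 2.708)/(1.405 − (0)) = 0.925.
μ = 2.708 − (0)·0.925 = 2.708.
CV = √(exp(σ²)−1) = √(exp(0.8551)−1) = 1.163.

σ ≈ 0.925, CV ≈ 1.163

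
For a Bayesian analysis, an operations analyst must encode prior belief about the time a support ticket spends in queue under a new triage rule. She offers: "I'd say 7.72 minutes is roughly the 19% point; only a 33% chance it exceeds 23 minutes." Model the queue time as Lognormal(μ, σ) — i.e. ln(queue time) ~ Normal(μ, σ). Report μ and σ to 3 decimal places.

μ ≈ 2.771, σ ≈ 0.828

If T ~ Lognormal(μ,σ) then ln T ~ Normal(μ,σ), so the p-quantile of ln T is μ + z_p·σ.
ln(7.72) = 2.044 and ln(23) = 3.135; z_{0.19} = -0.8779, z_{0.67} = 0.4399.
σ = (3.135 − 2.044)/(0.4399 − (-0.8779)) = 0.828.
μ = 2.044 − (-0.8779)·0.828 = 2.771.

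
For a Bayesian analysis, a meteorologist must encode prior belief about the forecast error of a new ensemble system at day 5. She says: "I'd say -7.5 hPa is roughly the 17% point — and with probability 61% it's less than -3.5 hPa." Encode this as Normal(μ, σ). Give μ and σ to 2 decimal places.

The p-quantile of Normal(μ,σ) is μ + z_p·σ, with z_{0.17} = -0.9542 and z_{0.61} = 0.2793.
Eliminate σ: μ = (z₂·x₁ − z₁·x₂)/(z₂ − z₁) = (0.2793·-7.5 − (-0.9542)·-3.5)/1.233 = -4.41.
Then σ = (x₂ − x₁)/(z₂ − z₁) = (-3.5 − -7.5)/1.233 = 3.24.

μ = -4.41, σ = 3.24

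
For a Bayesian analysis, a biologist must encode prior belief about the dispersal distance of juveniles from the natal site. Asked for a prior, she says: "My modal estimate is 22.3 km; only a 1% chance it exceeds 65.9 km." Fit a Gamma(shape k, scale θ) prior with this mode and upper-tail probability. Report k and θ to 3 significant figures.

Gamma(k,θ) with k>1 has mode (k−1)θ, so θ = 22.3/(k−1).
Need P(X < 65.9) = 0.99 with θ tied to k this way. Start at k = 2, θ = 22.3: P(X<65.9) ≈ 0.794.
Too low — raise k to concentrate. Iterating converges to k ≈ 4.85.
Then θ = 22.3/(4.85−1) ≈ 5.8.

k ≈ 4.85, θ ≈ 5.8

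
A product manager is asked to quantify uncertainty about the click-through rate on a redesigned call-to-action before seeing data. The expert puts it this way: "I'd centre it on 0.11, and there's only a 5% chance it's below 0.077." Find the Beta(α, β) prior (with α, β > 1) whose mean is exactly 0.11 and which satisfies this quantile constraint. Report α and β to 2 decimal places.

With mean 0.11 fixed, write α = 0.11s, β = 0.89s where s = α+β.
Need P(θ < 0.077) = 0.05 under Beta(0.11s, 0.89s). Normal approximation: (q−m)/√(m(1−m)/s) ≈ z_{0.05} = -1.64, so s ≈ 0.11·0.89·(-1.64)²/(0.077−0.11)² = 243.2.
At s = 243.2: P(θ<0.077) ≈ 0.039. Adjusting to match 0.05 gives s ≈ 212.82.
So α = 0.11·212.82 ≈ 23.41, β = 0.89·212.82 ≈ 189.41.

α ≈ 23.41, β ≈ 189.41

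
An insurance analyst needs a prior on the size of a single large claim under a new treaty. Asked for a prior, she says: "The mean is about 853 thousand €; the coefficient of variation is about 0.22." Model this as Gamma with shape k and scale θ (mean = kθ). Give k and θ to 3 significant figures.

k ≈ 20.7, θ ≈ 41.3

For Gamma(k, scale θ): mean = kθ, variance = kθ², so CV = 1/√k.
CV = 0.22, hence k = 1/CV² = 20.7.
Then θ = mean/k = 853/20.7 = 41.3.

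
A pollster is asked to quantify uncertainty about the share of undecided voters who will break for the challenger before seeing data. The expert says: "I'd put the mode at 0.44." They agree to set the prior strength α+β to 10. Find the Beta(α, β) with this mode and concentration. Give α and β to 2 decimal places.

For α,β > 1 the Beta mode is (α−1)/(α+β−2). With α+β = 10, the mode is (α−1)/8.
Set (α−1)/8 = 0.44 → α = 1 + 0.44·8 = 4.52.
β = 10 − α = 5.48.

α = 4.52, β = 5.48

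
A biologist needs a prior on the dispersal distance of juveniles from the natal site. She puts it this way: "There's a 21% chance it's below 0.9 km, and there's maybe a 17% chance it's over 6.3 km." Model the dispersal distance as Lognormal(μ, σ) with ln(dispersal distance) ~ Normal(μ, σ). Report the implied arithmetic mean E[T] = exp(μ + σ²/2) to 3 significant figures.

E[T] ≈ 4.04 km

If T ~ Lognormal(μ,σ) then ln T ~ Normal(μ,σ), so the p-quantile of ln T is μ + z_p·σ.
ln(0.9) = -0.1054 and ln(6.3) = 1.841; z_{0.21} = -0.8064, z_{0.83} = 0.9542.
σ = (1.841 − -0.1054)/(0.9542 − (-0.8064)) = 1.105.
μ = -0.1054 − (-0.8064)·1.105 = 0.786.
E[T] = exp(μ + σ²/2) = exp(0.786 + 0.6108) = 4.04 km.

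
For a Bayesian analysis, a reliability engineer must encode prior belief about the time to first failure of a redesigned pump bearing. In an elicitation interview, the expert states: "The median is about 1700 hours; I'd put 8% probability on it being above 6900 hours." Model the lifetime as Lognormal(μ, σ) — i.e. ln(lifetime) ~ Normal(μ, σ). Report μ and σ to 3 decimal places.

μ ≈ 7.438, σ ≈ 0.997

If T ~ Lognormal(μ,σ) then ln T ~ Normal(μ,σ), so the p-quantile of ln T is μ + z_p·σ.
ln(1700) = 7.438 and ln(6900) = 8.839; z_{0.5} = 0, z_{0.92} = 1.405.
σ = (8.839 − 7.438)/(1.405 − (0)) = 0.997.
μ = 7.438 − (0)·0.997 = 7.438.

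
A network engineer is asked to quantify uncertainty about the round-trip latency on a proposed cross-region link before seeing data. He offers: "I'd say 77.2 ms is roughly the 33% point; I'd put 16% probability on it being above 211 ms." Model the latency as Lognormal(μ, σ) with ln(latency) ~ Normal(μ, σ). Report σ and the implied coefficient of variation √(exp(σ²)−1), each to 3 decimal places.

σ ≈ 0.701, CV ≈ 0.797

If T ~ Lognormal(μ,σ) then ln T ~ Normal(μ,σ), so the p-quantile of ln T is μ + z_p·σ.
ln(77.2) = 4.346 and ln(211) = 5.352; z_{0.33} = -0.4399, z_{0.84} = 0.9945.
σ = (5.352 − 4.346)/(0.9945 − (-0.4399)) = 0.701.
μ = 4.346 − (-0.4399)·0.701 = 4.655.
CV = √(exp(σ²)−1) = √(exp(0.4914)−1) = 0.797.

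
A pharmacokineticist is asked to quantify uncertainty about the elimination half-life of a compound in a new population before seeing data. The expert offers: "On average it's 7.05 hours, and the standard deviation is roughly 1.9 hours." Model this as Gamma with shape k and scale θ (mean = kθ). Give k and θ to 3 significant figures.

k ≈ 13.8, θ ≈ 0.512

For Gamma(k, scale θ): mean = kθ, variance = kθ², so CV = 1/√k.
CV = SD/mean = 1.9/7.05 = 0.2695, hence k = 1/CV² = 13.8.
Then θ = mean/k = 7.05/13.8 = 0.512.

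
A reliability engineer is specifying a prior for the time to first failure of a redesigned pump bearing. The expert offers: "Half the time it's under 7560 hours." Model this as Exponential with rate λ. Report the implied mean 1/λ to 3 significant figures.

mean ≈ 10900 hours

Exponential median = ln 2 / λ, so λ = ln 2 / 7560.0 = 9.17e-05.
Mean = 1/λ = 10900 hours.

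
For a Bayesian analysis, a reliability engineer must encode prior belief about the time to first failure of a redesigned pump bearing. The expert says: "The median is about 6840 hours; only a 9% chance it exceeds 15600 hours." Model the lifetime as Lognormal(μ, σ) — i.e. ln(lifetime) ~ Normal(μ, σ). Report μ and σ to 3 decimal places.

μ ≈ 8.831, σ ≈ 0.615

If T ~ Lognormal(μ,σ) then ln T ~ Normal(μ,σ), so the p-quantile of ln T is μ + z_p·σ.
ln(6840) = 8.831 and ln(15600) = 9.655; z_{0.5} = 0, z_{0.91} = 1.341.
σ = (9.655 − 8.831)/(1.341 − (0)) = 0.615.
μ = 8.831 − (0)·0.615 = 8.831.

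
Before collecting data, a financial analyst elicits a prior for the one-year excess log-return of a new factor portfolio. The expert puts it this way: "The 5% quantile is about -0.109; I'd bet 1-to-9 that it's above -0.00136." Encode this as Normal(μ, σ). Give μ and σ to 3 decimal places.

μ = -0.048, σ = 0.037

For Normal(μ,σ), the p-quantile is μ + z_p·σ. Here z_{0.05} = -1.645, z_{0.9} = 1.282.
So -0.109 = μ − 1.645σ and -0.00136 = μ + 1.282σ.
Subtracting: σ = (-0.00136 − -0.109)/(1.282 − (-1.645)) = 0.037.
Then μ = -0.109 − (-1.645)·0.037 = -0.048.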